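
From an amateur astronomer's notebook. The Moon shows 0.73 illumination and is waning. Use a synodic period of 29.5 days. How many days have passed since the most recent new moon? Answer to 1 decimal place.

19.9 days

From f = (1 − cos θ)/2: cos θ = 1 − 2×0.73 = -0.460; arccos → 117.4°.
A waning Moon lies in 180°–360°, so θ = 360° − 117.4° = 242.6°.
That fraction of the synodic month is 242.6/360 × 29.5 d ≈ 19.88 d.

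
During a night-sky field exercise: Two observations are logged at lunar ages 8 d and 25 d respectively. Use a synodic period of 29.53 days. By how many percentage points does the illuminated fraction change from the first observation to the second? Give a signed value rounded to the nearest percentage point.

θ₁ = 360° × 8/29.53 = 97.5°, f₁ = (1 − cos θ₁)/2 = 0.566.
θ₂ = 360° × 25/29.53 = 304.8°, f₂ = (1 − cos θ₂)/2 = 0.215.
Change = f₂ − f₁ = -0.351 → -35 percentage points.

-35 pp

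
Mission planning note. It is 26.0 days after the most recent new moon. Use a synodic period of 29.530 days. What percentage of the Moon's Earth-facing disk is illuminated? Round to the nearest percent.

The Moon has covered 26.0/29.530 of its cycle, so θ ≈ 360° × 26.0/29.530 = 317.0°.
Illuminated fraction = (1 − cos 317.0°)/2 = (1 − 0.731)/2 ≈ 0.135, so 13%.

13%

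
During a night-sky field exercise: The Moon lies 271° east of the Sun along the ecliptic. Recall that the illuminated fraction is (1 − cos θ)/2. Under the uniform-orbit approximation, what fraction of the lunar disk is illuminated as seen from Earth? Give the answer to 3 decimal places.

0.491

Half-versine of 271°: (1 − 0.017)/2 = 0.491.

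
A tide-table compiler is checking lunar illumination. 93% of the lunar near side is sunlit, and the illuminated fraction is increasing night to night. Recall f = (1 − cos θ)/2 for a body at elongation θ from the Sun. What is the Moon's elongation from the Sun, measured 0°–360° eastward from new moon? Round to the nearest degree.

149°

Invert f = (1 − cos θ)/2 to get cos θ = 1 − 2(0.93) = -0.860, hence θ₀ = arccos -0.860 = 149.3°.
Waxing ⇒ before full, so θ = 149.3°.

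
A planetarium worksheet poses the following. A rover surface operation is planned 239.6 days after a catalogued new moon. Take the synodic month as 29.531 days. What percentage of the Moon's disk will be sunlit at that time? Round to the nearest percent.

12%

239.6 d spans 8 complete synodic months (8 × 29.531 = 236.25 d) plus 3.35 d.
Phase angle: θ = 360°·(3.35 d)/(29.531 d) = 40.9°.
cos 40.9° = 0.756, so f = (1 − 0.756)/2 = 0.122, so 12%.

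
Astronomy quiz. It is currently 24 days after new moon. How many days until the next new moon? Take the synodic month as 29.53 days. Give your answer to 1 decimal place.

5.5 days

The next new moon completes the synodic month: 29.53 − 24 = 5.530 days.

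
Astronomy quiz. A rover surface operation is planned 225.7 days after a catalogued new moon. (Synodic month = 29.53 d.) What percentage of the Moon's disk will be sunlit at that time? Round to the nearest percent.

81%

225.7/29.53 = 7.643 lunations, so 7 complete cycles and 18.99 d into the next.
The Moon has covered 18.99/29.53 of its cycle, so θ ≈ 360° × 18.99/29.53 = 231.5°.
Illuminated fraction = (1 − cos 231.5°)/2 = (1 − (-0.622))/2 ≈ 0.811, so 81%.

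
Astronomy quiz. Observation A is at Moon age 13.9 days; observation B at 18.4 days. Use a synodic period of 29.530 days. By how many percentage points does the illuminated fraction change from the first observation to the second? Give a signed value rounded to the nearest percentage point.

θ₁ = 360° × 13.9/29.530 = 169.5°, f₁ = (1 − cos θ₁)/2 = 0.992.
θ₂ = 360° × 18.4/29.530 = 224.3°, f₂ = (1 − cos θ₂)/2 = 0.858.
Change = f₂ − f₁ = -0.134 → -13 percentage points.

-13 pp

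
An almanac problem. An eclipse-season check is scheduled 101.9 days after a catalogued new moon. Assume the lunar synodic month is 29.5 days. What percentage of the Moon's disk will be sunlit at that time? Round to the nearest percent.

101.9 d spans 3 complete synodic months (3 × 29.5 = 88.50 d) plus 13.40 d.
Phase angle: θ = 360°·(13.40 d)/(29.5 d) = 163.5°.
cos 163.5° = (-0.959), so f = (1 − (-0.959))/2 = 0.979, so 98%.

98%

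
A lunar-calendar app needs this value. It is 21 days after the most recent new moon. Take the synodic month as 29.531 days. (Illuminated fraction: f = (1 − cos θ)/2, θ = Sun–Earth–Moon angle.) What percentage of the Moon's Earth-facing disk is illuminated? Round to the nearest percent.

62%

The Moon has covered 21/29.531 of its cycle, so θ ≈ 360° × 21/29.531 = 256.0°.
With cos θ = (-0.242), the lit fraction is (1 − (-0.242))/2 ≈ 0.621, so 62%.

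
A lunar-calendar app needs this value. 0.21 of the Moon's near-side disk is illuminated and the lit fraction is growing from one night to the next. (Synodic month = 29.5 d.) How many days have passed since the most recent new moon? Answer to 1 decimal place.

Invert f = (1 − cos θ)/2 to get cos θ = 1 − 2(0.21) = 0.580, hence θ₀ = arccos 0.580 = 54.5°.
The Moon is waxing (0°–180°), so θ = 54.5° directly.
That fraction of the synodic month is 54.5/360 × 29.5 d ≈ 4.47 d.

4.5 days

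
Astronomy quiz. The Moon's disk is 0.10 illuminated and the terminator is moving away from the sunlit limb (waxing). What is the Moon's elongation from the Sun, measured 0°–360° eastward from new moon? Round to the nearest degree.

cos θ = 1 − 2f = 0.800, giving a principal value of 36.9°.
Waxing ⇒ before full, so θ = 36.9°.

37°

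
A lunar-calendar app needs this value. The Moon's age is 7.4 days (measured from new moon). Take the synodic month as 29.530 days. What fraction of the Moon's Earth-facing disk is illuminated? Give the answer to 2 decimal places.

0.50

The Moon has covered 7.4/29.530 of its cycle, so θ ≈ 360° × 7.4/29.530 = 90.2°.
With cos θ = (-0.004), the lit fraction is (1 − (-0.004))/2 ≈ 0.502.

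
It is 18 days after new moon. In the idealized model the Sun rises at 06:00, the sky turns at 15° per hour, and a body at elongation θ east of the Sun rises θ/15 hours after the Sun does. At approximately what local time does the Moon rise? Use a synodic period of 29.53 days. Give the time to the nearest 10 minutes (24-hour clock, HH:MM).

20:40

The Moon has covered 18/29.53 of its cycle, so θ ≈ 360° × 18/29.53 = 219.4°.
Delay after the Sun = 219.4° / (15°/h) ≈ 14.63 h.
06:00 + 14.629 h ≈ 20:38 → 20:40 to the nearest ten minutes.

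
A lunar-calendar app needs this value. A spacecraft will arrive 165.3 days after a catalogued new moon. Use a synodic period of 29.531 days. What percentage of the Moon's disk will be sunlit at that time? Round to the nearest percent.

91%

165.3 d spans 5 complete synodic months (5 × 29.531 = 147.66 d) plus 17.65 d.
Phase angle: θ = 360°·(17.65 d)/(29.531 d) = 215.1°.
With cos θ = (-0.818), the lit fraction is (1 − (-0.818))/2 ≈ 0.909, so 91%.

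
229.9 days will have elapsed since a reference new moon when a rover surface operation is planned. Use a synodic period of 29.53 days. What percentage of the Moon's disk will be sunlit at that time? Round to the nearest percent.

39%

229.9 d spans 7 complete synodic months (7 × 29.53 = 206.71 d) plus 23.19 d.
Phase angle: θ = 360°·(23.19 d)/(29.53 d) = 282.7°.
With cos θ = 0.220, the lit fraction is (1 − 0.220)/2 ≈ 0.390, so 39%.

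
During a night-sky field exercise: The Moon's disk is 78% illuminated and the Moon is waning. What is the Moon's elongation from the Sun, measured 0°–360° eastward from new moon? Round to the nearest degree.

cos θ = 1 − 2f = -0.560, giving a principal value of 124.1°.
Waning ⇒ past full, so θ = 360° − 124.1° = 235.9°.

236°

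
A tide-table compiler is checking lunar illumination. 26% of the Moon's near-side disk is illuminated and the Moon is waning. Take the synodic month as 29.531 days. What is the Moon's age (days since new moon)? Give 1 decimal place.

24.5 days

From f = (1 − cos θ)/2: cos θ = 1 − 2×0.26 = 0.480; arccos → 61.3°.
A waning Moon lies in 180°–360°, so θ = 360° − 61.3° = 298.7°.
Age = 29.531 × 298.7°/360° ≈ 24.50 days.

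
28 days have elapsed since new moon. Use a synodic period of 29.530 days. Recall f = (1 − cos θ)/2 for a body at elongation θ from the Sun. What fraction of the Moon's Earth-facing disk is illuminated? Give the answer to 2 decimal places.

The Moon has covered 28/29.530 of its cycle, so θ ≈ 360° × 28/29.530 = 341.3°.
Illuminated fraction = (1 − cos 341.3°)/2 = (1 − 0.947)/2 ≈ 0.026.

0.03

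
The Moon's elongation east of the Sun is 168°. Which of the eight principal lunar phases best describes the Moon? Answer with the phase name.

full moon

The full moon sector spans roughly 158°–202°; 168° falls inside it.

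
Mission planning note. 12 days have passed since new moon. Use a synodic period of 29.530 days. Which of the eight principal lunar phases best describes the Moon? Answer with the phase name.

θ ≈ 360° × 12/29.530 = 146°, which falls in the waxing gibbous sector.

waxing gibbous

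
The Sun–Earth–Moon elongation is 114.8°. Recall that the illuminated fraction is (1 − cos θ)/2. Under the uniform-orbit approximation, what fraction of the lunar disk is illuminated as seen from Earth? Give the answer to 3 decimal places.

f = (1 − cos 114.8°)/2 = (1 − (-0.419))/2 ≈ 0.710.

0.710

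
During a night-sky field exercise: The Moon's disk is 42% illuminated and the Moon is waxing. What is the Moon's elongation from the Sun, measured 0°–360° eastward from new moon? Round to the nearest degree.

81°

From f = (1 − cos θ)/2: cos θ = 1 − 2×0.42 = 0.160; arccos → 80.8°.
The Moon is waxing (0°–180°), so θ = 80.8° directly.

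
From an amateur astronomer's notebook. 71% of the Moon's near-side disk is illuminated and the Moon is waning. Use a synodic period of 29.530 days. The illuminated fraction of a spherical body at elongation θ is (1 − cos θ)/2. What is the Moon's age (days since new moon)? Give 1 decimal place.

From f = (1 − cos θ)/2: cos θ = 1 − 2×0.71 = -0.420; arccos → 114.8°.
Since the Moon is past full (waning), take the reflex angle: θ = 360° − 114.8° = 245.2°.
At 360°/29.530 d per day, 245.2° corresponds to 20.11 days.

20.1 days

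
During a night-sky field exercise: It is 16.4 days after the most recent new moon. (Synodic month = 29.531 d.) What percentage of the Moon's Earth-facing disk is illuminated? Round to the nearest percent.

Phase angle: θ = 360°·(16.4 d)/(29.531 d) = 199.9°.
Illuminated fraction = (1 − cos 199.9°)/2 = (1 − (-0.940))/2 ≈ 0.970, so 97%.

97%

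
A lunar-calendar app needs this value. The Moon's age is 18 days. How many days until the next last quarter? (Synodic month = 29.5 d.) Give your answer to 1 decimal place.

Last quarter occurs at elongation 270°, i.e. at age 29.5 × 270/360 = 22.125 d.
That is 22.125 − 18 = 4.125 days ahead.

4.1 days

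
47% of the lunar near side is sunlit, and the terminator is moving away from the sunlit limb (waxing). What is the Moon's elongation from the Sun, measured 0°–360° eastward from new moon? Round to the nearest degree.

cos θ = 1 − 2f = 0.060, giving a principal value of 86.6°.
The Moon is waxing (0°–180°), so θ = 86.6° directly.

87°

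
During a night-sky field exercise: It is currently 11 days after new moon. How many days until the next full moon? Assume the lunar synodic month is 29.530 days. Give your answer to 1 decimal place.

Full moon is 0.5 of the way through the cycle: age 0.5 × 29.530 = 14.765 d.
That is 14.765 − 11 = 3.765 days ahead.

3.8 days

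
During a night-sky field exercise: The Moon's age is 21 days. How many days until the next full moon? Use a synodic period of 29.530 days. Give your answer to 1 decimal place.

Full moon occurs at elongation 180°, i.e. at age 29.530 × 180/360 = 14.765 d.
This lunation's full moon (14.765 d) has passed, so add one period: 44.295 − 21 = 23.295 days.

23.3 days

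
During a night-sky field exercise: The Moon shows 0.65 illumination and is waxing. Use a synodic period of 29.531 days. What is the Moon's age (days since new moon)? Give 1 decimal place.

cos θ = 1 − 2f = -0.300, giving a principal value of 107.5°.
Before full moon the principal value applies: θ = 107.5°.
At 360°/29.531 d per day, 107.5° corresponds to 8.81 days.

8.8 days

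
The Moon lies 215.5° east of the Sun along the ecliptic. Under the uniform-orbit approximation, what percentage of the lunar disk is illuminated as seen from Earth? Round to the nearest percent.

91%

f = (1 − cos 215.5°)/2 = (1 − (-0.814))/2 ≈ 0.907, i.e. 91%.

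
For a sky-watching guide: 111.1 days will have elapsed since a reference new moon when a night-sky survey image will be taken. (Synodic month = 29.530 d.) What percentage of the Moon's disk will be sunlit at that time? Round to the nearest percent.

111.1 d spans 3 complete synodic months (3 × 29.530 = 88.59 d) plus 22.51 d.
Phase angle: θ = 360°·(22.51 d)/(29.530 d) = 274.4°.
Illuminated fraction = (1 − cos 274.4°)/2 = (1 − 0.077)/2 ≈ 0.461, so 46%.

46%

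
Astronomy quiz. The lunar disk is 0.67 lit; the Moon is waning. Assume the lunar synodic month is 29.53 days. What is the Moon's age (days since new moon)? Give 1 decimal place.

Invert f = (1 − cos θ)/2 to get cos θ = 1 − 2(0.67) = -0.340, hence θ₀ = arccos -0.340 = 109.9°.
Waning ⇒ past full, so θ = 360° − 109.9° = 250.1°.
At 360°/29.53 d per day, 250.1° corresponds to 20.52 days.

20.5 days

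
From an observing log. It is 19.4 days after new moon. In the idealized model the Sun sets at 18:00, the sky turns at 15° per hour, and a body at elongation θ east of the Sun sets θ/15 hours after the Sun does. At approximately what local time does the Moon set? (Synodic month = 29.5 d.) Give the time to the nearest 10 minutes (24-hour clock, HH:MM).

09:50

Elongation θ = 360° × 19.4/29.5 ≈ 236.7°.
At 15° of sky rotation per hour, 236.7° corresponds to a 15.78 h lag.
18:00 + 15.783 h ≈ 09:47 → 09:50 to the nearest ten minutes.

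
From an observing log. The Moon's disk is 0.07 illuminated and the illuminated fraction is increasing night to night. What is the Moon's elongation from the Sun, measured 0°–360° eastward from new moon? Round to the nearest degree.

From f = (1 − cos θ)/2: cos θ = 1 − 2×0.07 = 0.860; arccos → 30.7°.
Before full moon the principal value applies: θ = 30.7°.

31°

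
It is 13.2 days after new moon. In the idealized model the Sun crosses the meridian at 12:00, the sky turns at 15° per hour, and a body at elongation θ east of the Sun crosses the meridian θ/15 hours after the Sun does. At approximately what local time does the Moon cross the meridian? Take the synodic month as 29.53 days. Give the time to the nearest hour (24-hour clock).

23:00

Phase angle: θ = 360°·(13.2 d)/(29.53 d) = 160.9°.
At 15° of sky rotation per hour, 160.9° corresponds to a 10.73 h lag.
12:00 + 10.73 h ≈ 22:44 → 23:00 to the nearest hour.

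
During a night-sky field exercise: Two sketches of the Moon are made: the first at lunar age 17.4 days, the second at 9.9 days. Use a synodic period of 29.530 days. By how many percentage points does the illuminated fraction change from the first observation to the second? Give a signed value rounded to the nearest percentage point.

θ₁ = 360° × 17.4/29.530 = 212.1°, f₁ = (1 − cos θ₁)/2 = 0.923.
θ₂ = 360° × 9.9/29.530 = 120.7°, f₂ = (1 − cos θ₂)/2 = 0.755.
Change = f₂ − f₁ = -0.168 → -17 percentage points.

-17 percentage points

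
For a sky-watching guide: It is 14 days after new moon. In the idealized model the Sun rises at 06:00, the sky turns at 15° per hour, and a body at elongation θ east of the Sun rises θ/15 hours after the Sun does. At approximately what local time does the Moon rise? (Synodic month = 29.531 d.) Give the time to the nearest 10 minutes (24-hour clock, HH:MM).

17:20

The Moon has covered 14/29.531 of its cycle, so θ ≈ 360° × 14/29.531 = 170.7°.
Delay after the Sun = 170.7° / (15°/h) ≈ 11.38 h.
06:00 + 11.378 h ≈ 17:23 → 17:20 to the nearest ten minutes.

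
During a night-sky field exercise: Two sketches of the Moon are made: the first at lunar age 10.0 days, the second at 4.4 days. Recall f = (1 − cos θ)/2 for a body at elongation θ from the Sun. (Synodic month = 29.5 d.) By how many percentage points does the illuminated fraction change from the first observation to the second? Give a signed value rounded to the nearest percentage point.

First observation: θ = 360°·10.0/29.5 = 122.0°, so f = 0.765.
Second observation: θ = 53.7°, f = 0.204.
Δf = 0.204 − 0.765 = -0.561, i.e. -56 pp.

-56 percentage points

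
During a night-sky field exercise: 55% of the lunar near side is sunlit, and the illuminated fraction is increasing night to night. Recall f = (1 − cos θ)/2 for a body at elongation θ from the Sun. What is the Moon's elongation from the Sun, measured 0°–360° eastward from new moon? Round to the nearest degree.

96°

cos θ = 1 − 2f = -0.100, giving a principal value of 95.7°.
Waxing ⇒ before full, so θ = 95.7°.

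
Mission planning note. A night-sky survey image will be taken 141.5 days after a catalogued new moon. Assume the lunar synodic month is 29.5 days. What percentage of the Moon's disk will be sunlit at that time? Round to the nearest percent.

36%

141.5 d spans 4 complete synodic months (4 × 29.5 = 118.00 d) plus 23.50 d.
The Moon has covered 23.50/29.5 of its cycle, so θ ≈ 360° × 23.50/29.5 = 286.8°.
With cos θ = 0.289, the lit fraction is (1 − 0.289)/2 ≈ 0.356, so 36%.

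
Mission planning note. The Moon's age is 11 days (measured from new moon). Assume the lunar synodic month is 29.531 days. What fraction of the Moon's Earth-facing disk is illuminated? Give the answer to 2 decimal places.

0.85

Phase angle: θ = 360°·(11 d)/(29.531 d) = 134.1°.
Illuminated fraction = (1 − cos 134.1°)/2 = (1 − (-0.696))/2 ≈ 0.848.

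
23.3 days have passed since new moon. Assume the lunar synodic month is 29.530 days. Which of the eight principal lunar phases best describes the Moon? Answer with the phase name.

last quarter

θ ≈ 360° × 23.3/29.530 = 284°, which falls in the last quarter sector.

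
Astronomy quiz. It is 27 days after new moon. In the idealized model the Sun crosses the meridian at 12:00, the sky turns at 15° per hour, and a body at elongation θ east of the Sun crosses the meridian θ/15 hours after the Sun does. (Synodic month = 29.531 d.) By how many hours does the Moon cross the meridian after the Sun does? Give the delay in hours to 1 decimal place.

Phase angle: θ = 360°·(27 d)/(29.531 d) = 329.1°.
At 15° of sky rotation per hour, 329.1° corresponds to a 21.94 h lag.
So the Moon crosses the meridian 21.94 h after the Sun.

21.9 h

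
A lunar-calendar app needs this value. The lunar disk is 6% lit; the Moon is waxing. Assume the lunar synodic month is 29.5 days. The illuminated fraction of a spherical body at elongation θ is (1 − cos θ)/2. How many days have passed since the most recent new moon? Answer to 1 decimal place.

2.3 days

Invert f = (1 − cos θ)/2 to get cos θ = 1 − 2(0.06) = 0.880, hence θ₀ = arccos 0.880 = 28.4°.
Waxing ⇒ before full, so θ = 28.4°.
That fraction of the synodic month is 28.4/360 × 29.5 d ≈ 2.32 d.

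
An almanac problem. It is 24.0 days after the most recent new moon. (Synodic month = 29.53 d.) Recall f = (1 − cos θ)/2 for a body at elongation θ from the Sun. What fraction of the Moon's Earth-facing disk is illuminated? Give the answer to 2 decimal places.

0.31

Phase angle: θ = 360°·(24.0 d)/(29.53 d) = 292.6°.
Illuminated fraction = (1 − cos 292.6°)/2 = (1 − 0.384)/2 ≈ 0.308.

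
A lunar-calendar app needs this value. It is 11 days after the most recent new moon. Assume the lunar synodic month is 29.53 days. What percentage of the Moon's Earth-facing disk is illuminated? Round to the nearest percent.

Phase angle: θ = 360°·(11 d)/(29.53 d) = 134.1°.
cos 134.1° = (-0.696), so f = (1 − (-0.696))/2 = 0.848, so 85%.

85%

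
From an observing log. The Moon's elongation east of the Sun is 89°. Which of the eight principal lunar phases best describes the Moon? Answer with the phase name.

first quarter

89° lies in the first quarter sector of the 8-phase cycle.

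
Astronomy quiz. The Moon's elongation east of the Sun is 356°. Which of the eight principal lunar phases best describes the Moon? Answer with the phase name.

new moon

The new moon sector spans roughly -22°–22°; 356° falls inside it.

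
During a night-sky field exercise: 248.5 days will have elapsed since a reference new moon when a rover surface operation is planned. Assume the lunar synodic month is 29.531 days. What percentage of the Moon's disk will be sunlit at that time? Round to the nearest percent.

248.5/29.531 = 8.415 lunations, so 8 complete cycles and 12.25 d into the next.
The Moon has covered 12.25/29.531 of its cycle, so θ ≈ 360° × 12.25/29.531 = 149.4°.
cos 149.4° = (-0.860), so f = (1 − (-0.860))/2 = 0.930, so 93%.

93%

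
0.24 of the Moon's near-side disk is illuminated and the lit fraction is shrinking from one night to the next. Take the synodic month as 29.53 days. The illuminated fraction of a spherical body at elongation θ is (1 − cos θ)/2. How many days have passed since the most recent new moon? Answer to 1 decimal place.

cos θ = 1 − 2f = 0.520, giving a principal value of 58.7°.
A waning Moon lies in 180°–360°, so θ = 360° − 58.7° = 301.3°.
Age = 29.53 × 301.3°/360° ≈ 24.72 days.

24.7 days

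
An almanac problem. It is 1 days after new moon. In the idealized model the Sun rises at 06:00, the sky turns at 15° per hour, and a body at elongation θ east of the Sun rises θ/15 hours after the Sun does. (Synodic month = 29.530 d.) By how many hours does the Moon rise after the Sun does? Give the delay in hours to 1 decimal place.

0.8 h

Elongation θ = 360° × 1/29.530 ≈ 12.2°.
Delay after the Sun = 12.2° / (15°/h) ≈ 0.81 h.
So the Moon rises 0.81 h after the Sun.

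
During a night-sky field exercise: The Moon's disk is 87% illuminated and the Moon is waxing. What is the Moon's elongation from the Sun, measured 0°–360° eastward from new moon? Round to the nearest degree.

From f = (1 − cos θ)/2: cos θ = 1 − 2×0.87 = -0.740; arccos → 137.7°.
Waxing ⇒ before full, so θ = 137.7°.

138°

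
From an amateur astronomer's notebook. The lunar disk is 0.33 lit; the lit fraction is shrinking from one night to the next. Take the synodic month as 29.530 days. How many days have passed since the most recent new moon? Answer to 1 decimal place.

Invert f = (1 − cos θ)/2 to get cos θ = 1 − 2(0.33) = 0.340, hence θ₀ = arccos 0.340 = 70.1°.
Waning ⇒ past full, so θ = 360° − 70.1° = 289.9°.
At 360°/29.530 d per day, 289.9° corresponds to 23.78 days.

23.8 days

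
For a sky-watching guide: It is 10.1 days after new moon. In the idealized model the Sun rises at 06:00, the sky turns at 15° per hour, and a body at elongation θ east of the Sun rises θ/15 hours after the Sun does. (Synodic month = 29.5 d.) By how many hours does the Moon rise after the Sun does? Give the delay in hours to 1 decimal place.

8.2 h

Phase angle: θ = 360°·(10.1 d)/(29.5 d) = 123.3°.
Delay after the Sun = 123.3° / (15°/h) ≈ 8.22 h.
So the Moon rises 8.22 h after the Sun.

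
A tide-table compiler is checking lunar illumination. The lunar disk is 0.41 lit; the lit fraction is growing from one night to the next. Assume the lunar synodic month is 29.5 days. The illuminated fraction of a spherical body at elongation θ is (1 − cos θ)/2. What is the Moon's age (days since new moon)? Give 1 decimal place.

Invert f = (1 − cos θ)/2 to get cos θ = 1 − 2(0.41) = 0.180, hence θ₀ = arccos 0.180 = 79.6°.
Waxing ⇒ before full, so θ = 79.6°.
Age = 29.5 × 79.6°/360° ≈ 6.53 days.

6.5 days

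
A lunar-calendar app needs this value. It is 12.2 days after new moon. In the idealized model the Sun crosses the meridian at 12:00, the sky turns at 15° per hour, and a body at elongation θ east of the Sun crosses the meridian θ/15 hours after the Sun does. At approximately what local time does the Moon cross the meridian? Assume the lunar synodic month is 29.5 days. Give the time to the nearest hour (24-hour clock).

22:00

Phase angle: θ = 360°·(12.2 d)/(29.5 d) = 148.9°.
The Moon trails the Sun by θ/15 = 148.9/15 ≈ 9.93 hours.
12:00 + 9.93 h ≈ 21:56 → 22:00 to the nearest hour.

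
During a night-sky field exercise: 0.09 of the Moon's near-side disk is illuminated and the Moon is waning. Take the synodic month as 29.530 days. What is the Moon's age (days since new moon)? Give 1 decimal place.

cos θ = 1 − 2f = 0.820, giving a principal value of 34.9°.
A waning Moon lies in 180°–360°, so θ = 360° − 34.9° = 325.1°.
That fraction of the synodic month is 325.1/360 × 29.530 d ≈ 26.67 d.

26.7 days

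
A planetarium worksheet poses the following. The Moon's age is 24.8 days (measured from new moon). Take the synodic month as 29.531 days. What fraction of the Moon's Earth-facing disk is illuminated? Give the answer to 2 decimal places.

0.23

Elongation θ = 360° × 24.8/29.531 ≈ 302.3°.
Illuminated fraction = (1 − cos 302.3°)/2 = (1 − 0.535)/2 ≈ 0.233.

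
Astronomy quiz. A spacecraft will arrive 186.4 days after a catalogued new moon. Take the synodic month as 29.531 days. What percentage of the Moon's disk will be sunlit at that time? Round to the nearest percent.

186.4/29.531 = 6.312 lunations, so 6 complete cycles and 9.21 d into the next.
Elongation θ = 360° × 9.21/29.531 ≈ 112.3°.
cos 112.3° = (-0.380), so f = (1 − (-0.380))/2 = 0.690, so 69%.

69%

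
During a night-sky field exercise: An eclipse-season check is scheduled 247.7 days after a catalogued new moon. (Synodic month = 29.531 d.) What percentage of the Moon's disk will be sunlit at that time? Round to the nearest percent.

247.7 d spans 8 complete synodic months (8 × 29.531 = 236.25 d) plus 11.45 d.
The Moon has covered 11.45/29.531 of its cycle, so θ ≈ 360° × 11.45/29.531 = 139.6°.
Illuminated fraction = (1 − cos 139.6°)/2 = (1 − (-0.762))/2 ≈ 0.881, so 88%.

88%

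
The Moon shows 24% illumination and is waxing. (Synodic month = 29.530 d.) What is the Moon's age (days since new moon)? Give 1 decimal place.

4.8 days

Invert f = (1 − cos θ)/2 to get cos θ = 1 − 2(0.24) = 0.520, hence θ₀ = arccos 0.520 = 58.7°.
Waxing ⇒ before full, so θ = 58.7°.
Age = 29.530 × 58.7°/360° ≈ 4.81 days.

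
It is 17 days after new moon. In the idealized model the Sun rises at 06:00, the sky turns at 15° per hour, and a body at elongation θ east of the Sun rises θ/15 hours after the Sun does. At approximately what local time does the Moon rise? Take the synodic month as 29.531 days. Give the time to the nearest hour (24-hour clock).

Elongation θ = 360° × 17/29.531 ≈ 207.2°.
Delay after the Sun = 207.2° / (15°/h) ≈ 13.82 h.
06:00 + 13.82 h ≈ 19:49 → 20:00 to the nearest hour.

20:00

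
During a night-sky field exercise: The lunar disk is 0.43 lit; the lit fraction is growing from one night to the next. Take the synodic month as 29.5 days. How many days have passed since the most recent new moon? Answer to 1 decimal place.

Invert f = (1 − cos θ)/2 to get cos θ = 1 − 2(0.43) = 0.140, hence θ₀ = arccos 0.140 = 82.0°.
Before full moon the principal value applies: θ = 82.0°.
At 360°/29.5 d per day, 82.0° corresponds to 6.72 days.

6.7 days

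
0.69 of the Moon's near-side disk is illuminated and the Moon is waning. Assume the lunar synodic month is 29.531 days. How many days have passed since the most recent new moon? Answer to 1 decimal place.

cos θ = 1 − 2f = -0.380, giving a principal value of 112.3°.
A waning Moon lies in 180°–360°, so θ = 360° − 112.3° = 247.7°.
Age = 29.531 × 247.7°/360° ≈ 20.32 days.

20.3 days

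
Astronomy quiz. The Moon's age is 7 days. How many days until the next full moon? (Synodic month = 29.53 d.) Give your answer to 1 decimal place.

7.8 days

Full moon occurs at elongation 180°, i.e. at age 29.53 × 180/360 = 14.765 d.
So 7.765 days remain (14.765 − 7).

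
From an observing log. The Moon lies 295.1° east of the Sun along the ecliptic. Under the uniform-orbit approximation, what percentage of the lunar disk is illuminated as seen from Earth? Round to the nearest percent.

29%

cos 295.1° = 0.424, so f = (1 − 0.424)/2 = 0.288, i.e. 29%.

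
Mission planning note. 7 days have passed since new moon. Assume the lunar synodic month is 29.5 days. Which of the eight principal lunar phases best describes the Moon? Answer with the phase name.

first quarter

At 7/29.5 of the cycle, θ ≈ 85° — the first quarter range.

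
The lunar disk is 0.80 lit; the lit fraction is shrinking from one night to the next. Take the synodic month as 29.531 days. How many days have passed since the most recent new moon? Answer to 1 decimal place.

cos θ = 1 − 2f = -0.600, giving a principal value of 126.9°.
A waning Moon lies in 180°–360°, so θ = 360° − 126.9° = 233.1°.
At 360°/29.531 d per day, 233.1° corresponds to 19.12 days.

19.1 days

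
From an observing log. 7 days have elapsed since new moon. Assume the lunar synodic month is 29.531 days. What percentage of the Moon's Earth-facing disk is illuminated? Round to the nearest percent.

Elongation θ = 360° × 7/29.531 ≈ 85.3°.
With cos θ = 0.081, the lit fraction is (1 − 0.081)/2 ≈ 0.459, so 46%.

46%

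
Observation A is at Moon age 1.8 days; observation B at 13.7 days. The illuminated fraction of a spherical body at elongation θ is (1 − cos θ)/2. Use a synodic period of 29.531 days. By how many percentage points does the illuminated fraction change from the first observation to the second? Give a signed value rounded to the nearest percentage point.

θ₁ = 360° × 1.8/29.531 = 21.9°, f₁ = (1 − cos θ₁)/2 = 0.036.
θ₂ = 360° × 13.7/29.531 = 167.0°, f₂ = (1 − cos θ₂)/2 = 0.987.
Change = f₂ − f₁ = +0.951 → +95 percentage points.

+95 percentage points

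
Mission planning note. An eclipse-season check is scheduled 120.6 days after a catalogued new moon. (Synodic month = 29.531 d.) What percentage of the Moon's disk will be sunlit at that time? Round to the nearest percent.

120.6 d spans 4 complete synodic months (4 × 29.531 = 118.12 d) plus 2.48 d.
The Moon has covered 2.48/29.531 of its cycle, so θ ≈ 360° × 2.48/29.531 = 30.2°.
With cos θ = 0.864, the lit fraction is (1 − 0.864)/2 ≈ 0.068, so 7%.

7%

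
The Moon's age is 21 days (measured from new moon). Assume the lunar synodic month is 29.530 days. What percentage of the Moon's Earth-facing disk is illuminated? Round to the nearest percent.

62%

The Moon has covered 21/29.530 of its cycle, so θ ≈ 360° × 21/29.530 = 256.0°.
With cos θ = (-0.242), the lit fraction is (1 − (-0.242))/2 ≈ 0.621, so 62%.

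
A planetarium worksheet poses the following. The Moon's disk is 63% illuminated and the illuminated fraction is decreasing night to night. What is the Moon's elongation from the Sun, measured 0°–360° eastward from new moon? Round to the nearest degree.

From f = (1 − cos θ)/2: cos θ = 1 − 2×0.63 = -0.260; arccos → 105.1°.
Waning ⇒ past full, so θ = 360° − 105.1° = 254.9°.

255°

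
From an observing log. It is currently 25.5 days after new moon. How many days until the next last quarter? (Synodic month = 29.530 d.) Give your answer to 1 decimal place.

Last quarter is 0.75 of the way through the cycle: age 0.75 × 29.530 = 22.148 d.
This lunation's last quarter (22.148 d) has passed, so add one period: 51.678 − 25.5 = 26.178 days.

26.2 days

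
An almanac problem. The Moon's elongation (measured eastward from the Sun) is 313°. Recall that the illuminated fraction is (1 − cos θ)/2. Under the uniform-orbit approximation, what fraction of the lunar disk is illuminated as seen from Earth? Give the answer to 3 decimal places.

0.159

cos 313° = 0.682, so f = (1 − 0.682)/2 = 0.159.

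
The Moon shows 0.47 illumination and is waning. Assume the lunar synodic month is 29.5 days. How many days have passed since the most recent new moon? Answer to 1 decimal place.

22.4 days

Invert f = (1 − cos θ)/2 to get cos θ = 1 − 2(0.47) = 0.060, hence θ₀ = arccos 0.060 = 86.6°.
Waning ⇒ past full, so θ = 360° − 86.6° = 273.4°.
That fraction of the synodic month is 273.4/360 × 29.5 d ≈ 22.41 d.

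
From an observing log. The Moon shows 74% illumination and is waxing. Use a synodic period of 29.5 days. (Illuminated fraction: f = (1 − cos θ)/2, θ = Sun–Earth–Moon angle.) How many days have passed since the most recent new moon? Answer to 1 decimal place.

From f = (1 − cos θ)/2: cos θ = 1 − 2×0.74 = -0.480; arccos → 118.7°.
Before full moon the principal value applies: θ = 118.7°.
At 360°/29.5 d per day, 118.7° corresponds to 9.73 days.

9.7 days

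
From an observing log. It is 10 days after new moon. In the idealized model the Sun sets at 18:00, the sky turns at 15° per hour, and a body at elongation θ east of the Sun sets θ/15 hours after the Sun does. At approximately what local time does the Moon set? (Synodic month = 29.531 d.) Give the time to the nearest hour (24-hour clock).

02:00

The Moon has covered 10/29.531 of its cycle, so θ ≈ 360° × 10/29.531 = 121.9°.
The Moon trails the Sun by θ/15 = 121.9/15 ≈ 8.13 hours.
18:00 + 8.13 h ≈ 02:08 → 02:00 to the nearest hour.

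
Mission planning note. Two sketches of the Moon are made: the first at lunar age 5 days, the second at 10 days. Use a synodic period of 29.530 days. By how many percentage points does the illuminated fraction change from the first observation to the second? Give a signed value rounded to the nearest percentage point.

First observation: θ = 360°·5/29.530 = 61.0°, so f = 0.257.
Second observation: θ = 121.9°, f = 0.764.
Δf = 0.764 − 0.257 = +0.507, i.e. +51 pp.

+51 percentage points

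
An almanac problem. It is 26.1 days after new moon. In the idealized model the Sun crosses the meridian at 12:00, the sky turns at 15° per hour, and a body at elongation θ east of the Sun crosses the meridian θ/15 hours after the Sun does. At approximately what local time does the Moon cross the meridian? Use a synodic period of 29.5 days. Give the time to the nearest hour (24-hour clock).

Phase angle: θ = 360°·(26.1 d)/(29.5 d) = 318.5°.
At 15° of sky rotation per hour, 318.5° corresponds to a 21.23 h lag.
12:00 + 21.23 h ≈ 09:14 → 09:00 to the nearest hour.

09:00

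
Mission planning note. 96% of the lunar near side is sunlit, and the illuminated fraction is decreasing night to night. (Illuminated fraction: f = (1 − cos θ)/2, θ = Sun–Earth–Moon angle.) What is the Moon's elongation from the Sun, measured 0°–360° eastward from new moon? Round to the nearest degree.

cos θ = 1 − 2f = -0.920, giving a principal value of 156.9°.
Since the Moon is past full (waning), take the reflex angle: θ = 360° − 156.9° = 203.1°.

203°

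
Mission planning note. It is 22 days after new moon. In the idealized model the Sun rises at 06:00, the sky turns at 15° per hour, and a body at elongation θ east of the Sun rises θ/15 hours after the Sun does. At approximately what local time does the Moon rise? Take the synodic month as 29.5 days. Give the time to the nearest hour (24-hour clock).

00:00

The Moon has covered 22/29.5 of its cycle, so θ ≈ 360° × 22/29.5 = 268.5°.
Delay after the Sun = 268.5° / (15°/h) ≈ 17.90 h.
06:00 + 17.90 h ≈ 23:54 → 00:00 to the nearest hour.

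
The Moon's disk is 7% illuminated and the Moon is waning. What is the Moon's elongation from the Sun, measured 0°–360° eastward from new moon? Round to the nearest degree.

329°

From f = (1 − cos θ)/2: cos θ = 1 − 2×0.07 = 0.860; arccos → 30.7°.
Waning ⇒ past full, so θ = 360° − 30.7° = 329.3°.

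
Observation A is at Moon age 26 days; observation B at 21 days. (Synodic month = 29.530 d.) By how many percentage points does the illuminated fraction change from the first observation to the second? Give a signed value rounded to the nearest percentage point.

θ₁ = 360° × 26/29.530 = 317.0°, f₁ = (1 − cos θ₁)/2 = 0.135.
θ₂ = 360° × 21/29.530 = 256.0°, f₂ = (1 − cos θ₂)/2 = 0.621.
Change = f₂ − f₁ = +0.486 → +49 percentage points.

+49 percentage points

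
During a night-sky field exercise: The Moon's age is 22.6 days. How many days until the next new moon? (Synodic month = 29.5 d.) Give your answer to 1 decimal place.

6.9 days

The next new moon completes the synodic month: 29.5 − 22.6 = 6.900 days.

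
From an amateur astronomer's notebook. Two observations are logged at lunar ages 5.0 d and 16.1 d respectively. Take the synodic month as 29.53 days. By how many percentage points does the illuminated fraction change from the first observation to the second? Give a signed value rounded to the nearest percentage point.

First observation: θ = 360°·5.0/29.53 = 61.0°, so f = 0.257.
Second observation: θ = 196.3°, f = 0.980.
Δf = 0.980 − 0.257 = +0.723, i.e. +72 pp.

+72 percentage points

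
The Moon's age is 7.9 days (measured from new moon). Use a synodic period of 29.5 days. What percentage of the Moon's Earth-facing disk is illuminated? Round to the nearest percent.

Phase angle: θ = 360°·(7.9 d)/(29.5 d) = 96.4°.
With cos θ = (-0.112), the lit fraction is (1 − (-0.112))/2 ≈ 0.556, so 56%.

56%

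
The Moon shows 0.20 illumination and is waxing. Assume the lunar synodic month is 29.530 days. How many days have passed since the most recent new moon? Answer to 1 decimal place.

cos θ = 1 − 2f = 0.600, giving a principal value of 53.1°.
Before full moon the principal value applies: θ = 53.1°.
That fraction of the synodic month is 53.1/360 × 29.530 d ≈ 4.36 d.

4.4 days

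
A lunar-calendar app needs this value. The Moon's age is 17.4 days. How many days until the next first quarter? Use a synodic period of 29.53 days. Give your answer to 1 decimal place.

19.5 days

First quarter is 0.25 of the way through the cycle: age 0.25 × 29.53 = 7.383 d.
Already past this cycle's first quarter; the next is at 7.383 + 29.53 = 36.913 d, so 36.913 − 17.4 = 19.513 days.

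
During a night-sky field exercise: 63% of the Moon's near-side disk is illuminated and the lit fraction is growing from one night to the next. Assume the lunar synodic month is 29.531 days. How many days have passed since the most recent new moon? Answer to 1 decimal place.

8.6 days

Invert f = (1 − cos θ)/2 to get cos θ = 1 − 2(0.63) = -0.260, hence θ₀ = arccos -0.260 = 105.1°.
Before full moon the principal value applies: θ = 105.1°.
At 360°/29.531 d per day, 105.1° corresponds to 8.62 days.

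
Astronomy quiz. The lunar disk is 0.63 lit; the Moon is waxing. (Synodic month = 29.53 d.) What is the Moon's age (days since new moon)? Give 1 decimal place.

Invert f = (1 − cos θ)/2 to get cos θ = 1 − 2(0.63) = -0.260, hence θ₀ = arccos -0.260 = 105.1°.
Waxing ⇒ before full, so θ = 105.1°.
At 360°/29.53 d per day, 105.1° corresponds to 8.62 days.

8.6 days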